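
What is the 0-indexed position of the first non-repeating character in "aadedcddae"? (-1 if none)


Input: aadedcddae
Character frequencies:
  'a': 3
  'c': 1
  'd': 4
  'e': 2
Scanning left to right for freq == 1:
  Position 0 ('a'): freq=3, skip
  Position 1 ('a'): freq=3, skip
  Position 2 ('d'): freq=4, skip
  Position 3 ('e'): freq=2, skip
  Position 4 ('d'): freq=4, skip
  Position 5 ('c'): unique! => answer = 5

5


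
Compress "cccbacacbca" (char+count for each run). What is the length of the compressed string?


Input: cccbacacbca
Runs:
  'c' x 3 => "c3"
  'b' x 1 => "b1"
  'a' x 1 => "a1"
  'c' x 1 => "c1"
  'a' x 1 => "a1"
  'c' x 1 => "c1"
  'b' x 1 => "b1"
  'c' x 1 => "c1"
  'a' x 1 => "a1"
Compressed: "c3b1a1c1a1c1b1c1a1"
Compressed length: 18

18


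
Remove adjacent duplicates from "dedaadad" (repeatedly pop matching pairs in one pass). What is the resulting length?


Input: dedaadad
Stack-based adjacent duplicate removal:
  Read 'd': push. Stack: d
  Read 'e': push. Stack: de
  Read 'd': push. Stack: ded
  Read 'a': push. Stack: deda
  Read 'a': matches stack top 'a' => pop. Stack: ded
  Read 'd': matches stack top 'd' => pop. Stack: de
  Read 'a': push. Stack: dea
  Read 'd': push. Stack: dead
Final stack: "dead" (length 4)

4


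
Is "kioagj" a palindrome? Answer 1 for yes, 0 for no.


Input: kioagj
Reversed: jgaoik
  Compare pos 0 ('k') with pos 5 ('j'): MISMATCH
  Compare pos 1 ('i') with pos 4 ('g'): MISMATCH
  Compare pos 2 ('o') with pos 3 ('a'): MISMATCH
Result: not a palindrome

0


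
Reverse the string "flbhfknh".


Input: flbhfknh
Reading characters right to left:
  Position 7: 'h'
  Position 6: 'n'
  Position 5: 'k'
  Position 4: 'f'
  Position 3: 'h'
  Position 2: 'b'
  Position 1: 'l'
  Position 0: 'f'
Reversed: hnkfhblf

hnkfhblf


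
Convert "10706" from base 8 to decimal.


Input: "10706" in base 8
Positional expansion:
  Digit '1' (value 1) x 8^4 = 4096
  Digit '0' (value 0) x 8^3 = 0
  Digit '7' (value 7) x 8^2 = 448
  Digit '0' (value 0) x 8^1 = 0
  Digit '6' (value 6) x 8^0 = 6
Sum = 4550

4550


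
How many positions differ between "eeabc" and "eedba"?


Comparing "eeabc" and "eedba" position by position:
  Position 0: 'e' vs 'e' => same
  Position 1: 'e' vs 'e' => same
  Position 2: 'a' vs 'd' => DIFFER
  Position 3: 'b' vs 'b' => same
  Position 4: 'c' vs 'a' => DIFFER
Positions that differ: 2

2


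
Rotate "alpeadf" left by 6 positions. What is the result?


Input: "alpeadf", rotate left by 6
First 6 characters: "alpead"
Remaining characters: "f"
Concatenate remaining + first: "f" + "alpead" = "falpead"

falpead


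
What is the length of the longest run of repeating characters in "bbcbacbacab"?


Input: "bbcbacbacab"
Scanning for longest run:
  Position 1 ('b'): continues run of 'b', length=2
  Position 2 ('c'): new char, reset run to 1
  Position 3 ('b'): new char, reset run to 1
  Position 4 ('a'): new char, reset run to 1
  Position 5 ('c'): new char, reset run to 1
  Position 6 ('b'): new char, reset run to 1
  Position 7 ('a'): new char, reset run to 1
  Position 8 ('c'): new char, reset run to 1
  Position 9 ('a'): new char, reset run to 1
  Position 10 ('b'): new char, reset run to 1
Longest run: 'b' with length 2

2


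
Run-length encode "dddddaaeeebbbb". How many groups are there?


Input: dddddaaeeebbbb
Scanning for consecutive runs:
  Group 1: 'd' x 5 (positions 0-4)
  Group 2: 'a' x 2 (positions 5-6)
  Group 3: 'e' x 3 (positions 7-9)
  Group 4: 'b' x 4 (positions 10-13)
Total groups: 4

4


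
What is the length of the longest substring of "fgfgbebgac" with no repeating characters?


Input: "fgfgbebgac"
Sliding window (track last position of each char):
  Position 0 ('f'): window [0,0] length 1 -- new best
  Position 1 ('g'): window [0,1] length 2 -- new best
  Position 2 ('f'): repeat (last at 0), move window start to 1
  Position 2 ('f'): window [1,2] length 2
  Position 3 ('g'): repeat (last at 1), move window start to 2
  Position 3 ('g'): window [2,3] length 2
  Position 4 ('b'): window [2,4] length 3 -- new best
  Position 5 ('e'): window [2,5] length 4 -- new best
  Position 6 ('b'): repeat (last at 4), move window start to 5
  Position 6 ('b'): window [5,6] length 2
  Position 7 ('g'): window [5,7] length 3
  Position 8 ('a'): window [5,8] length 4
  Position 9 ('c'): window [5,9] length 5 -- new best
Longest substring with no repeats: "ebgac" with length 5

5


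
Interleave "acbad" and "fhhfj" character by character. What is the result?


Interleaving "acbad" and "fhhfj":
  Position 0: 'a' from first, 'f' from second => "af"
  Position 1: 'c' from first, 'h' from second => "ch"
  Position 2: 'b' from first, 'h' from second => "bh"
  Position 3: 'a' from first, 'f' from second => "af"
  Position 4: 'd' from first, 'j' from second => "dj"
Result: afchbhafdj

afchbhafdj


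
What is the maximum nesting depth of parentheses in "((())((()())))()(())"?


Input: "((())((()())))()(())"
Tracking depth:
  Position 0 '(': depth becomes 1
  Position 1 '(': depth becomes 2
  Position 2 '(': depth becomes 3
  Position 3 ')': depth becomes 2
  Position 4 ')': depth becomes 1
  Position 5 '(': depth becomes 2
  Position 6 '(': depth becomes 3
  Position 7 '(': depth becomes 4
  Position 8 ')': depth becomes 3
  Position 9 '(': depth becomes 4
  Position 10 ')': depth becomes 3
  Position 11 ')': depth becomes 2
  Position 12 ')': depth becomes 1
  Position 13 ')': depth becomes 0
  Position 14 '(': depth becomes 1
  Position 15 ')': depth becomes 0
  Position 16 '(': depth becomes 1
  Position 17 '(': depth becomes 2
  Position 18 ')': depth becomes 1
  Position 19 ')': depth becomes 0
Maximum depth reached: 4

4


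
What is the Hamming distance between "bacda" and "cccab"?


Comparing "bacda" and "cccab" position by position:
  Position 0: 'b' vs 'c' => differ
  Position 1: 'a' vs 'c' => differ
  Position 2: 'c' vs 'c' => same
  Position 3: 'd' vs 'a' => differ
  Position 4: 'a' vs 'b' => differ
Total differences (Hamming distance): 4

4


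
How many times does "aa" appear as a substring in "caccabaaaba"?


Searching for "aa" in "caccabaaaba"
Scanning each position:
  Position 0: "ca" => no
  Position 1: "ac" => no
  Position 2: "cc" => no
  Position 3: "ca" => no
  Position 4: "ab" => no
  Position 5: "ba" => no
  Position 6: "aa" => MATCH
  Position 7: "aa" => MATCH
  Position 8: "ab" => no
  Position 9: "ba" => no
Total occurrences: 2

2


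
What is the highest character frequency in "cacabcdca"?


Input: cacabcdca
Character counts:
  'a': 3
  'b': 1
  'c': 4
  'd': 1
Maximum frequency: 4

4


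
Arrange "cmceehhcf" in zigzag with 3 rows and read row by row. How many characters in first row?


Zigzag "cmceehhcf" into 3 rows:
Placing characters:
  'c' => row 0
  'm' => row 1
  'c' => row 2
  'e' => row 1
  'e' => row 0
  'h' => row 1
  'h' => row 2
  'c' => row 1
  'f' => row 0
Rows:
  Row 0: "cef"
  Row 1: "mehc"
  Row 2: "ch"
First row length: 3

3


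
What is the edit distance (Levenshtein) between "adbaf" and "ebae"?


Computing edit distance: "adbaf" -> "ebae"
DP table:
           e    b    a    e
      0    1    2    3    4
  a   1    1    2    2    3
  d   2    2    2    3    3
  b   3    3    2    3    4
  a   4    4    3    2    3
  f   5    5    4    3    3
Edit distance = dp[5][4] = 3

3


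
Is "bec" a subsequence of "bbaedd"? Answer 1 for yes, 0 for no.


Check if "bec" is a subsequence of "bbaedd"
Greedy scan:
  Position 0 ('b'): matches sub[0] = 'b'
  Position 1 ('b'): no match needed
  Position 2 ('a'): no match needed
  Position 3 ('e'): matches sub[1] = 'e'
  Position 4 ('d'): no match needed
  Position 5 ('d'): no match needed
Only matched 2/3 characters => not a subsequence

0


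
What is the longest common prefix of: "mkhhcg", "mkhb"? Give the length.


Words: mkhhcg, mkhb
  Position 0: all 'm' => match
  Position 1: all 'k' => match
  Position 2: all 'h' => match
  Position 3: ('h', 'b') => mismatch, stop
LCP = "mkh" (length 3)

3


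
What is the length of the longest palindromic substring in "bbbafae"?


Input: "bbbafae"
Checking substrings for palindromes:
  [0:3] "bbb" (len 3) => palindrome
  [3:6] "afa" (len 3) => palindrome
  [0:2] "bb" (len 2) => palindrome
  [1:3] "bb" (len 2) => palindrome
Longest palindromic substring: "bbb" with length 3

3


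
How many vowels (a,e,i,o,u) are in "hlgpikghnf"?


Input: hlgpikghnf
Checking each character:
  'h' at position 0: consonant
  'l' at position 1: consonant
  'g' at position 2: consonant
  'p' at position 3: consonant
  'i' at position 4: vowel (running total: 1)
  'k' at position 5: consonant
  'g' at position 6: consonant
  'h' at position 7: consonant
  'n' at position 8: consonant
  'f' at position 9: consonant
Total vowels: 1

1


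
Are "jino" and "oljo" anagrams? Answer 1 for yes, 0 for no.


Strings: "jino", "oljo"
Sorted first:  ijno
Sorted second: jloo
Differ at position 0: 'i' vs 'j' => not anagrams

0


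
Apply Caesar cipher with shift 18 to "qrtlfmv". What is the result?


Caesar cipher: shift "qrtlfmv" by 18
  'q' (pos 16) + 18 = pos 8 = 'i'
  'r' (pos 17) + 18 = pos 9 = 'j'
  't' (pos 19) + 18 = pos 11 = 'l'
  'l' (pos 11) + 18 = pos 3 = 'd'
  'f' (pos 5) + 18 = pos 23 = 'x'
  'm' (pos 12) + 18 = pos 4 = 'e'
  'v' (pos 21) + 18 = pos 13 = 'n'
Result: ijldxen

ijldxen


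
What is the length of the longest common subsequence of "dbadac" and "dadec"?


LCS of "dbadac" and "dadec"
DP table:
           d    a    d    e    c
      0    0    0    0    0    0
  d   0    1    1    1    1    1
  b   0    1    1    1    1    1
  a   0    1    2    2    2    2
  d   0    1    2    3    3    3
  a   0    1    2    3    3    3
  c   0    1    2    3    3    4
LCS length = dp[6][5] = 4

4


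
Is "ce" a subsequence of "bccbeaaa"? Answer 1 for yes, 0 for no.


Check if "ce" is a subsequence of "bccbeaaa"
Greedy scan:
  Position 0 ('b'): no match needed
  Position 1 ('c'): matches sub[0] = 'c'
  Position 2 ('c'): no match needed
  Position 3 ('b'): no match needed
  Position 4 ('e'): matches sub[1] = 'e'
  Position 5 ('a'): no match needed
  Position 6 ('a'): no match needed
  Position 7 ('a'): no match needed
All 2 characters matched => is a subsequence

1


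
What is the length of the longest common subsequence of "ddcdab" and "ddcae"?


LCS of "ddcdab" and "ddcae"
DP table:
           d    d    c    a    e
      0    0    0    0    0    0
  d   0    1    1    1    1    1
  d   0    1    2    2    2    2
  c   0    1    2    3    3    3
  d   0    1    2    3    3    3
  a   0    1    2    3    4    4
  b   0    1    2    3    4    4
LCS length = dp[6][5] = 4

4


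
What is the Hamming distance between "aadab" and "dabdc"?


Comparing "aadab" and "dabdc" position by position:
  Position 0: 'a' vs 'd' => differ
  Position 1: 'a' vs 'a' => same
  Position 2: 'd' vs 'b' => differ
  Position 3: 'a' vs 'd' => differ
  Position 4: 'b' vs 'c' => differ
Total differences (Hamming distance): 4

4


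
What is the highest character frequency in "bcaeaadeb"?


Input: bcaeaadeb
Character counts:
  'a': 3
  'b': 2
  'c': 1
  'd': 1
  'e': 2
Maximum frequency: 3

3


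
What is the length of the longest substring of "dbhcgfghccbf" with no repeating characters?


Input: "dbhcgfghccbf"
Sliding window (track last position of each char):
  Position 0 ('d'): window [0,0] length 1 -- new best
  Position 1 ('b'): window [0,1] length 2 -- new best
  Position 2 ('h'): window [0,2] length 3 -- new best
  Position 3 ('c'): window [0,3] length 4 -- new best
  Position 4 ('g'): window [0,4] length 5 -- new best
  Position 5 ('f'): window [0,5] length 6 -- new best
  Position 6 ('g'): repeat (last at 4), move window start to 5
  Position 6 ('g'): window [5,6] length 2
  Position 7 ('h'): window [5,7] length 3
  Position 8 ('c'): window [5,8] length 4
  Position 9 ('c'): repeat (last at 8), move window start to 9
  Position 9 ('c'): window [9,9] length 1
  Position 10 ('b'): window [9,10] length 2
  Position 11 ('f'): window [9,11] length 3
Longest substring with no repeats: "dbhcgf" with length 6

6


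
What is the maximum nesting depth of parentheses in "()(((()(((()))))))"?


Input: "()(((()(((()))))))"
Tracking depth:
  Position 0 '(': depth becomes 1
  Position 1 ')': depth becomes 0
  Position 2 '(': depth becomes 1
  Position 3 '(': depth becomes 2
  Position 4 '(': depth becomes 3
  Position 5 '(': depth becomes 4
  Position 6 ')': depth becomes 3
  Position 7 '(': depth becomes 4
  Position 8 '(': depth becomes 5
  Position 9 '(': depth becomes 6
  Position 10 '(': depth becomes 7
  Position 11 ')': depth becomes 6
  Position 12 ')': depth becomes 5
  Position 13 ')': depth becomes 4
  Position 14 ')': depth becomes 3
  Position 15 ')': depth becomes 2
  Position 16 ')': depth becomes 1
  Position 17 ')': depth becomes 0
Maximum depth reached: 7

7


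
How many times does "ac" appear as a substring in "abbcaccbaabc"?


Searching for "ac" in "abbcaccbaabc"
Scanning each position:
  Position 0: "ab" => no
  Position 1: "bb" => no
  Position 2: "bc" => no
  Position 3: "ca" => no
  Position 4: "ac" => MATCH
  Position 5: "cc" => no
  Position 6: "cb" => no
  Position 7: "ba" => no
  Position 8: "aa" => no
  Position 9: "ab" => no
  Position 10: "bc" => no
Total occurrences: 1

1


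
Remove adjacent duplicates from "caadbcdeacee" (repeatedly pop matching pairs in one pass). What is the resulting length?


Input: caadbcdeacee
Stack-based adjacent duplicate removal:
  Read 'c': push. Stack: c
  Read 'a': push. Stack: ca
  Read 'a': matches stack top 'a' => pop. Stack: c
  Read 'd': push. Stack: cd
  Read 'b': push. Stack: cdb
  Read 'c': push. Stack: cdbc
  Read 'd': push. Stack: cdbcd
  Read 'e': push. Stack: cdbcde
  Read 'a': push. Stack: cdbcdea
  Read 'c': push. Stack: cdbcdeac
  Read 'e': push. Stack: cdbcdeace
  Read 'e': matches stack top 'e' => pop. Stack: cdbcdeac
Final stack: "cdbcdeac" (length 8)

8


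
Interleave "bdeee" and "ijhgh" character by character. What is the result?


Interleaving "bdeee" and "ijhgh":
  Position 0: 'b' from first, 'i' from second => "bi"
  Position 1: 'd' from first, 'j' from second => "dj"
  Position 2: 'e' from first, 'h' from second => "eh"
  Position 3: 'e' from first, 'g' from second => "eg"
  Position 4: 'e' from first, 'h' from second => "eh"
Result: bidjehegeh

bidjehegeh


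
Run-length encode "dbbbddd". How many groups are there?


Input: dbbbddd
Scanning for consecutive runs:
  Group 1: 'd' x 1 (positions 0-0)
  Group 2: 'b' x 3 (positions 1-3)
  Group 3: 'd' x 3 (positions 4-6)
Total groups: 3

3


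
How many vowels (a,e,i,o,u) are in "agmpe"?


Input: agmpe
Checking each character:
  'a' at position 0: vowel (running total: 1)
  'g' at position 1: consonant
  'm' at position 2: consonant
  'p' at position 3: consonant
  'e' at position 4: vowel (running total: 2)
Total vowels: 2

2


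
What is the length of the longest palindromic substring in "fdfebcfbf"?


Input: "fdfebcfbf"
Checking substrings for palindromes:
  [0:3] "fdf" (len 3) => palindrome
  [6:9] "fbf" (len 3) => palindrome
Longest palindromic substring: "fdf" with length 3

3


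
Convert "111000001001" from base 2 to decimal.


Input: "111000001001" in base 2
Positional expansion:
  Digit '1' (value 1) x 2^11 = 2048
  Digit '1' (value 1) x 2^10 = 1024
  Digit '1' (value 1) x 2^9 = 512
  Digit '0' (value 0) x 2^8 = 0
  Digit '0' (value 0) x 2^7 = 0
  Digit '0' (value 0) x 2^6 = 0
  Digit '0' (value 0) x 2^5 = 0
  Digit '0' (value 0) x 2^4 = 0
  Digit '1' (value 1) x 2^3 = 8
  Digit '0' (value 0) x 2^2 = 0
  Digit '0' (value 0) x 2^1 = 0
  Digit '1' (value 1) x 2^0 = 1
Sum = 3593

3593


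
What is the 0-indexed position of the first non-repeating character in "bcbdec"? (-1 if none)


Input: bcbdec
Character frequencies:
  'b': 2
  'c': 2
  'd': 1
  'e': 1
Scanning left to right for freq == 1:
  Position 0 ('b'): freq=2, skip
  Position 1 ('c'): freq=2, skip
  Position 2 ('b'): freq=2, skip
  Position 3 ('d'): unique! => answer = 3

3


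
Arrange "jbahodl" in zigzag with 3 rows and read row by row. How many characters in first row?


Zigzag "jbahodl" into 3 rows:
Placing characters:
  'j' => row 0
  'b' => row 1
  'a' => row 2
  'h' => row 1
  'o' => row 0
  'd' => row 1
  'l' => row 2
Rows:
  Row 0: "jo"
  Row 1: "bhd"
  Row 2: "al"
First row length: 2

2


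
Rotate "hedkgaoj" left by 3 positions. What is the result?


Input: "hedkgaoj", rotate left by 3
First 3 characters: "hed"
Remaining characters: "kgaoj"
Concatenate remaining + first: "kgaoj" + "hed" = "kgaojhed"

kgaojhed


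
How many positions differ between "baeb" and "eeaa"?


Comparing "baeb" and "eeaa" position by position:
  Position 0: 'b' vs 'e' => DIFFER
  Position 1: 'a' vs 'e' => DIFFER
  Position 2: 'e' vs 'a' => DIFFER
  Position 3: 'b' vs 'a' => DIFFER
Positions that differ: 4

4


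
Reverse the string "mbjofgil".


Input: mbjofgil
Reading characters right to left:
  Position 7: 'l'
  Position 6: 'i'
  Position 5: 'g'
  Position 4: 'f'
  Position 3: 'o'
  Position 2: 'j'
  Position 1: 'b'
  Position 0: 'm'
Reversed: ligfojbm

ligfojbm


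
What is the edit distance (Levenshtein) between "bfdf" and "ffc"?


Computing edit distance: "bfdf" -> "ffc"
DP table:
           f    f    c
      0    1    2    3
  b   1    1    2    3
  f   2    1    1    2
  d   3    2    2    2
  f   4    3    2    3
Edit distance = dp[4][3] = 3

3


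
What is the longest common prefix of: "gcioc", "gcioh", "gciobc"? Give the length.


Words: gcioc, gcioh, gciobc
  Position 0: all 'g' => match
  Position 1: all 'c' => match
  Position 2: all 'i' => match
  Position 3: all 'o' => match
  Position 4: ('c', 'h', 'b') => mismatch, stop
LCP = "gcio" (length 4)

4


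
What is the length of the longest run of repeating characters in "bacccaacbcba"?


Input: "bacccaacbcba"
Scanning for longest run:
  Position 1 ('a'): new char, reset run to 1
  Position 2 ('c'): new char, reset run to 1
  Position 3 ('c'): continues run of 'c', length=2
  Position 4 ('c'): continues run of 'c', length=3
  Position 5 ('a'): new char, reset run to 1
  Position 6 ('a'): continues run of 'a', length=2
  Position 7 ('c'): new char, reset run to 1
  Position 8 ('b'): new char, reset run to 1
  Position 9 ('c'): new char, reset run to 1
  Position 10 ('b'): new char, reset run to 1
  Position 11 ('a'): new char, reset run to 1
Longest run: 'c' with length 3

3


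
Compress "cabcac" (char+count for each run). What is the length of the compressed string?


Input: cabcac
Runs:
  'c' x 1 => "c1"
  'a' x 1 => "a1"
  'b' x 1 => "b1"
  'c' x 1 => "c1"
  'a' x 1 => "a1"
  'c' x 1 => "c1"
Compressed: "c1a1b1c1a1c1"
Compressed length: 12

12


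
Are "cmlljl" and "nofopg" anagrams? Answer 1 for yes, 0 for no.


Strings: "cmlljl", "nofopg"
Sorted first:  cjlllm
Sorted second: fgnoop
Differ at position 0: 'c' vs 'f' => not anagrams

0


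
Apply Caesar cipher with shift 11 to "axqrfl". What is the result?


Caesar cipher: shift "axqrfl" by 11
  'a' (pos 0) + 11 = pos 11 = 'l'
  'x' (pos 23) + 11 = pos 8 = 'i'
  'q' (pos 16) + 11 = pos 1 = 'b'
  'r' (pos 17) + 11 = pos 2 = 'c'
  'f' (pos 5) + 11 = pos 16 = 'q'
  'l' (pos 11) + 11 = pos 22 = 'w'
Result: libcqw

libcqw


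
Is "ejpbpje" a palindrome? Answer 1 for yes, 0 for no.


Input: ejpbpje
Reversed: ejpbpje
  Compare pos 0 ('e') with pos 6 ('e'): match
  Compare pos 1 ('j') with pos 5 ('j'): match
  Compare pos 2 ('p') with pos 4 ('p'): match
Result: palindrome

1


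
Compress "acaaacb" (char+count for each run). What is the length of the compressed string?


Input: acaaacb
Runs:
  'a' x 1 => "a1"
  'c' x 1 => "c1"
  'a' x 3 => "a3"
  'c' x 1 => "c1"
  'b' x 1 => "b1"
Compressed: "a1c1a3c1b1"
Compressed length: 10

10


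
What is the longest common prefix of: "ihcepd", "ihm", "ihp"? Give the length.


Words: ihcepd, ihm, ihp
  Position 0: all 'i' => match
  Position 1: all 'h' => match
  Position 2: ('c', 'm', 'p') => mismatch, stop
LCP = "ih" (length 2)

2


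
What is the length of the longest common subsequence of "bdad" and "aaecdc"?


LCS of "bdad" and "aaecdc"
DP table:
           a    a    e    c    d    c
      0    0    0    0    0    0    0
  b   0    0    0    0    0    0    0
  d   0    0    0    0    0    1    1
  a   0    1    1    1    1    1    1
  d   0    1    1    1    1    2    2
LCS length = dp[4][6] = 2

2


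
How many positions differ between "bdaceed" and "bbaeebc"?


Comparing "bdaceed" and "bbaeebc" position by position:
  Position 0: 'b' vs 'b' => same
  Position 1: 'd' vs 'b' => DIFFER
  Position 2: 'a' vs 'a' => same
  Position 3: 'c' vs 'e' => DIFFER
  Position 4: 'e' vs 'e' => same
  Position 5: 'e' vs 'b' => DIFFER
  Position 6: 'd' vs 'c' => DIFFER
Positions that differ: 4

4


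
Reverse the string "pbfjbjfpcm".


Input: pbfjbjfpcm
Reading characters right to left:
  Position 9: 'm'
  Position 8: 'c'
  Position 7: 'p'
  Position 6: 'f'
  Position 5: 'j'
  Position 4: 'b'
  Position 3: 'j'
  Position 2: 'f'
  Position 1: 'b'
  Position 0: 'p'
Reversed: mcpfjbjfbp

mcpfjbjfbp


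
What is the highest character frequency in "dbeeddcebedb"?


Input: dbeeddcebedb
Character counts:
  'b': 3
  'c': 1
  'd': 4
  'e': 4
Maximum frequency: 4

4


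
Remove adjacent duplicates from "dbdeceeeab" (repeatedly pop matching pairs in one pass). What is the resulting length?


Input: dbdeceeeab
Stack-based adjacent duplicate removal:
  Read 'd': push. Stack: d
  Read 'b': push. Stack: db
  Read 'd': push. Stack: dbd
  Read 'e': push. Stack: dbde
  Read 'c': push. Stack: dbdec
  Read 'e': push. Stack: dbdece
  Read 'e': matches stack top 'e' => pop. Stack: dbdec
  Read 'e': push. Stack: dbdece
  Read 'a': push. Stack: dbdecea
  Read 'b': push. Stack: dbdeceab
Final stack: "dbdeceab" (length 8)

8


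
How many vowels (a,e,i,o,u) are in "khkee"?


Input: khkee
Checking each character:
  'k' at position 0: consonant
  'h' at position 1: consonant
  'k' at position 2: consonant
  'e' at position 3: vowel (running total: 1)
  'e' at position 4: vowel (running total: 2)
Total vowels: 2

2


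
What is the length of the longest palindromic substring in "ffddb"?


Input: "ffddb"
Checking substrings for palindromes:
  [0:2] "ff" (len 2) => palindrome
  [2:4] "dd" (len 2) => palindrome
Longest palindromic substring: "ff" with length 2

2


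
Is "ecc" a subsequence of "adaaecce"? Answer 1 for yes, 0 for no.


Check if "ecc" is a subsequence of "adaaecce"
Greedy scan:
  Position 0 ('a'): no match needed
  Position 1 ('d'): no match needed
  Position 2 ('a'): no match needed
  Position 3 ('a'): no match needed
  Position 4 ('e'): matches sub[0] = 'e'
  Position 5 ('c'): matches sub[1] = 'c'
  Position 6 ('c'): matches sub[2] = 'c'
  Position 7 ('e'): no match needed
All 3 characters matched => is a subsequence

1


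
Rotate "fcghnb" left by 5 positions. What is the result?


Input: "fcghnb", rotate left by 5
First 5 characters: "fcghn"
Remaining characters: "b"
Concatenate remaining + first: "b" + "fcghn" = "bfcghn"

bfcghn


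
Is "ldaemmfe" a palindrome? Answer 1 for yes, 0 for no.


Input: ldaemmfe
Reversed: efmmeadl
  Compare pos 0 ('l') with pos 7 ('e'): MISMATCH
  Compare pos 1 ('d') with pos 6 ('f'): MISMATCH
  Compare pos 2 ('a') with pos 5 ('m'): MISMATCH
  Compare pos 3 ('e') with pos 4 ('m'): MISMATCH
Result: not a palindrome

0


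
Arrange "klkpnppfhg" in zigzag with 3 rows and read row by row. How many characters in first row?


Zigzag "klkpnppfhg" into 3 rows:
Placing characters:
  'k' => row 0
  'l' => row 1
  'k' => row 2
  'p' => row 1
  'n' => row 0
  'p' => row 1
  'p' => row 2
  'f' => row 1
  'h' => row 0
  'g' => row 1
Rows:
  Row 0: "knh"
  Row 1: "lppfg"
  Row 2: "kp"
First row length: 3

3


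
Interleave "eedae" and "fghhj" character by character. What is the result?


Interleaving "eedae" and "fghhj":
  Position 0: 'e' from first, 'f' from second => "ef"
  Position 1: 'e' from first, 'g' from second => "eg"
  Position 2: 'd' from first, 'h' from second => "dh"
  Position 3: 'a' from first, 'h' from second => "ah"
  Position 4: 'e' from first, 'j' from second => "ej"
Result: efegdhahej

efegdhahej


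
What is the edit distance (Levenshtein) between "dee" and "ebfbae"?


Computing edit distance: "dee" -> "ebfbae"
DP table:
           e    b    f    b    a    e
      0    1    2    3    4    5    6
  d   1    1    2    3    4    5    6
  e   2    1    2    3    4    5    5
  e   3    2    2    3    4    5    5
Edit distance = dp[3][6] = 5

5


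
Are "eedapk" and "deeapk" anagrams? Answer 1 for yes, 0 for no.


Strings: "eedapk", "deeapk"
Sorted first:  adeekp
Sorted second: adeekp
Sorted forms match => anagrams

1


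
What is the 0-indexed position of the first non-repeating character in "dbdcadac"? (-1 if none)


Input: dbdcadac
Character frequencies:
  'a': 2
  'b': 1
  'c': 2
  'd': 3
Scanning left to right for freq == 1:
  Position 0 ('d'): freq=3, skip
  Position 1 ('b'): unique! => answer = 1

1


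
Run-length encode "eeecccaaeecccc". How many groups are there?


Input: eeecccaaeecccc
Scanning for consecutive runs:
  Group 1: 'e' x 3 (positions 0-2)
  Group 2: 'c' x 3 (positions 3-5)
  Group 3: 'a' x 2 (positions 6-7)
  Group 4: 'e' x 2 (positions 8-9)
  Group 5: 'c' x 4 (positions 10-13)
Total groups: 5

5


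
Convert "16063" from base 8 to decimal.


Input: "16063" in base 8
Positional expansion:
  Digit '1' (value 1) x 8^4 = 4096
  Digit '6' (value 6) x 8^3 = 3072
  Digit '0' (value 0) x 8^2 = 0
  Digit '6' (value 6) x 8^1 = 48
  Digit '3' (value 3) x 8^0 = 3
Sum = 7219

7219


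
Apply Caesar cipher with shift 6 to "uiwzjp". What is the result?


Caesar cipher: shift "uiwzjp" by 6
  'u' (pos 20) + 6 = pos 0 = 'a'
  'i' (pos 8) + 6 = pos 14 = 'o'
  'w' (pos 22) + 6 = pos 2 = 'c'
  'z' (pos 25) + 6 = pos 5 = 'f'
  'j' (pos 9) + 6 = pos 15 = 'p'
  'p' (pos 15) + 6 = pos 21 = 'v'
Result: aocfpv

aocfpv


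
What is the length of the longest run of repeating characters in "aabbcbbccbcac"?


Input: "aabbcbbccbcac"
Scanning for longest run:
  Position 1 ('a'): continues run of 'a', length=2
  Position 2 ('b'): new char, reset run to 1
  Position 3 ('b'): continues run of 'b', length=2
  Position 4 ('c'): new char, reset run to 1
  Position 5 ('b'): new char, reset run to 1
  Position 6 ('b'): continues run of 'b', length=2
  Position 7 ('c'): new char, reset run to 1
  Position 8 ('c'): continues run of 'c', length=2
  Position 9 ('b'): new char, reset run to 1
  Position 10 ('c'): new char, reset run to 1
  Position 11 ('a'): new char, reset run to 1
  Position 12 ('c'): new char, reset run to 1
Longest run: 'a' with length 2

2


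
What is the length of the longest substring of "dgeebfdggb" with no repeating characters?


Input: "dgeebfdggb"
Sliding window (track last position of each char):
  Position 0 ('d'): window [0,0] length 1 -- new best
  Position 1 ('g'): window [0,1] length 2 -- new best
  Position 2 ('e'): window [0,2] length 3 -- new best
  Position 3 ('e'): repeat (last at 2), move window start to 3
  Position 3 ('e'): window [3,3] length 1
  Position 4 ('b'): window [3,4] length 2
  Position 5 ('f'): window [3,5] length 3
  Position 6 ('d'): window [3,6] length 4 -- new best
  Position 7 ('g'): window [3,7] length 5 -- new best
  Position 8 ('g'): repeat (last at 7), move window start to 8
  Position 8 ('g'): window [8,8] length 1
  Position 9 ('b'): window [8,9] length 2
Longest substring with no repeats: "ebfdg" with length 5

5


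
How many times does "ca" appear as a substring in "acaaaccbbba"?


Searching for "ca" in "acaaaccbbba"
Scanning each position:
  Position 0: "ac" => no
  Position 1: "ca" => MATCH
  Position 2: "aa" => no
  Position 3: "aa" => no
  Position 4: "ac" => no
  Position 5: "cc" => no
  Position 6: "cb" => no
  Position 7: "bb" => no
  Position 8: "bb" => no
  Position 9: "ba" => no
Total occurrences: 1

1


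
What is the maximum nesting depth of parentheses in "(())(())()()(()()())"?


Input: "(())(())()()(()()())"
Tracking depth:
  Position 0 '(': depth becomes 1
  Position 1 '(': depth becomes 2
  Position 2 ')': depth becomes 1
  Position 3 ')': depth becomes 0
  Position 4 '(': depth becomes 1
  Position 5 '(': depth becomes 2
  Position 6 ')': depth becomes 1
  Position 7 ')': depth becomes 0
  Position 8 '(': depth becomes 1
  Position 9 ')': depth becomes 0
  Position 10 '(': depth becomes 1
  Position 11 ')': depth becomes 0
  Position 12 '(': depth becomes 1
  Position 13 '(': depth becomes 2
  Position 14 ')': depth becomes 1
  Position 15 '(': depth becomes 2
  Position 16 ')': depth becomes 1
  Position 17 '(': depth becomes 2
  Position 18 ')': depth becomes 1
  Position 19 ')': depth becomes 0
Maximum depth reached: 2

2


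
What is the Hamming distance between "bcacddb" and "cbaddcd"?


Comparing "bcacddb" and "cbaddcd" position by position:
  Position 0: 'b' vs 'c' => differ
  Position 1: 'c' vs 'b' => differ
  Position 2: 'a' vs 'a' => same
  Position 3: 'c' vs 'd' => differ
  Position 4: 'd' vs 'd' => same
  Position 5: 'd' vs 'c' => differ
  Position 6: 'b' vs 'd' => differ
Total differences (Hamming distance): 5

5


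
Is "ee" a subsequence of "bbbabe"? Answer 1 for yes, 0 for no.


Check if "ee" is a subsequence of "bbbabe"
Greedy scan:
  Position 0 ('b'): no match needed
  Position 1 ('b'): no match needed
  Position 2 ('b'): no match needed
  Position 3 ('a'): no match needed
  Position 4 ('b'): no match needed
  Position 5 ('e'): matches sub[0] = 'e'
Only matched 1/2 characters => not a subsequence

0


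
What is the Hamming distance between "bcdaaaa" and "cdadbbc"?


Comparing "bcdaaaa" and "cdadbbc" position by position:
  Position 0: 'b' vs 'c' => differ
  Position 1: 'c' vs 'd' => differ
  Position 2: 'd' vs 'a' => differ
  Position 3: 'a' vs 'd' => differ
  Position 4: 'a' vs 'b' => differ
  Position 5: 'a' vs 'b' => differ
  Position 6: 'a' vs 'c' => differ
Total differences (Hamming distance): 7

7


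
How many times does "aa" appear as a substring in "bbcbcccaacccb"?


Searching for "aa" in "bbcbcccaacccb"
Scanning each position:
  Position 0: "bb" => no
  Position 1: "bc" => no
  Position 2: "cb" => no
  Position 3: "bc" => no
  Position 4: "cc" => no
  Position 5: "cc" => no
  Position 6: "ca" => no
  Position 7: "aa" => MATCH
  Position 8: "ac" => no
  Position 9: "cc" => no
  Position 10: "cc" => no
  Position 11: "cb" => no
Total occurrences: 1

1


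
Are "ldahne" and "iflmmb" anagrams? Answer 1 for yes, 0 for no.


Strings: "ldahne", "iflmmb"
Sorted first:  adehln
Sorted second: bfilmm
Differ at position 0: 'a' vs 'b' => not anagrams

0


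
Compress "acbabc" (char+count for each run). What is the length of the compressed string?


Input: acbabc
Runs:
  'a' x 1 => "a1"
  'c' x 1 => "c1"
  'b' x 1 => "b1"
  'a' x 1 => "a1"
  'b' x 1 => "b1"
  'c' x 1 => "c1"
Compressed: "a1c1b1a1b1c1"
Compressed length: 12

12


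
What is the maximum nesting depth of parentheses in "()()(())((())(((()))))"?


Input: "()()(())((())(((()))))"
Tracking depth:
  Position 0 '(': depth becomes 1
  Position 1 ')': depth becomes 0
  Position 2 '(': depth becomes 1
  Position 3 ')': depth becomes 0
  Position 4 '(': depth becomes 1
  Position 5 '(': depth becomes 2
  Position 6 ')': depth becomes 1
  Position 7 ')': depth becomes 0
  Position 8 '(': depth becomes 1
  Position 9 '(': depth becomes 2
  Position 10 '(': depth becomes 3
  Position 11 ')': depth becomes 2
  Position 12 ')': depth becomes 1
  Position 13 '(': depth becomes 2
  Position 14 '(': depth becomes 3
  Position 15 '(': depth becomes 4
  Position 16 '(': depth becomes 5
  Position 17 ')': depth becomes 4
  Position 18 ')': depth becomes 3
  Position 19 ')': depth becomes 2
  Position 20 ')': depth becomes 1
  Position 21 ')': depth becomes 0
Maximum depth reached: 5

5


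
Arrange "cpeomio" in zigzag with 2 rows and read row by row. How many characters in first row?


Zigzag "cpeomio" into 2 rows:
Placing characters:
  'c' => row 0
  'p' => row 1
  'e' => row 0
  'o' => row 1
  'm' => row 0
  'i' => row 1
  'o' => row 0
Rows:
  Row 0: "cemo"
  Row 1: "poi"
First row length: 4

4


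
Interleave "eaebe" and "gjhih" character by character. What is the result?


Interleaving "eaebe" and "gjhih":
  Position 0: 'e' from first, 'g' from second => "eg"
  Position 1: 'a' from first, 'j' from second => "aj"
  Position 2: 'e' from first, 'h' from second => "eh"
  Position 3: 'b' from first, 'i' from second => "bi"
  Position 4: 'e' from first, 'h' from second => "eh"
Result: egajehbieh

egajehbieh


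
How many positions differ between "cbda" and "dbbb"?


Comparing "cbda" and "dbbb" position by position:
  Position 0: 'c' vs 'd' => DIFFER
  Position 1: 'b' vs 'b' => same
  Position 2: 'd' vs 'b' => DIFFER
  Position 3: 'a' vs 'b' => DIFFER
Positions that differ: 3

3


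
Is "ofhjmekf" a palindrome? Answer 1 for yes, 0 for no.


Input: ofhjmekf
Reversed: fkemjhfo
  Compare pos 0 ('o') with pos 7 ('f'): MISMATCH
  Compare pos 1 ('f') with pos 6 ('k'): MISMATCH
  Compare pos 2 ('h') with pos 5 ('e'): MISMATCH
  Compare pos 3 ('j') with pos 4 ('m'): MISMATCH
Result: not a palindrome

0


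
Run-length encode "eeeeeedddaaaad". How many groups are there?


Input: eeeeeedddaaaad
Scanning for consecutive runs:
  Group 1: 'e' x 6 (positions 0-5)
  Group 2: 'd' x 3 (positions 6-8)
  Group 3: 'a' x 4 (positions 9-12)
  Group 4: 'd' x 1 (positions 13-13)
Total groups: 4

4


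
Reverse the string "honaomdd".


Input: honaomdd
Reading characters right to left:
  Position 7: 'd'
  Position 6: 'd'
  Position 5: 'm'
  Position 4: 'o'
  Position 3: 'a'
  Position 2: 'n'
  Position 1: 'o'
  Position 0: 'h'
Reversed: ddmoanoh

ddmoanoh


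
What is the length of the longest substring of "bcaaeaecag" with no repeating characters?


Input: "bcaaeaecag"
Sliding window (track last position of each char):
  Position 0 ('b'): window [0,0] length 1 -- new best
  Position 1 ('c'): window [0,1] length 2 -- new best
  Position 2 ('a'): window [0,2] length 3 -- new best
  Position 3 ('a'): repeat (last at 2), move window start to 3
  Position 3 ('a'): window [3,3] length 1
  Position 4 ('e'): window [3,4] length 2
  Position 5 ('a'): repeat (last at 3), move window start to 4
  Position 5 ('a'): window [4,5] length 2
  Position 6 ('e'): repeat (last at 4), move window start to 5
  Position 6 ('e'): window [5,6] length 2
  Position 7 ('c'): window [5,7] length 3
  Position 8 ('a'): repeat (last at 5), move window start to 6
  Position 8 ('a'): window [6,8] length 3
  Position 9 ('g'): window [6,9] length 4 -- new best
Longest substring with no repeats: "ecag" with length 4

4


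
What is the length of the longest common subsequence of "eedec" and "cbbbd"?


LCS of "eedec" and "cbbbd"
DP table:
           c    b    b    b    d
      0    0    0    0    0    0
  e   0    0    0    0    0    0
  e   0    0    0    0    0    0
  d   0    0    0    0    0    1
  e   0    0    0    0    0    1
  c   0    1    1    1    1    1
LCS length = dp[5][5] = 1

1


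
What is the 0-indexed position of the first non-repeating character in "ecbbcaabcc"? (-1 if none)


Input: ecbbcaabcc
Character frequencies:
  'a': 2
  'b': 3
  'c': 4
  'e': 1
Scanning left to right for freq == 1:
  Position 0 ('e'): unique! => answer = 0

0


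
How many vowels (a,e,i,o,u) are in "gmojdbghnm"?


Input: gmojdbghnm
Checking each character:
  'g' at position 0: consonant
  'm' at position 1: consonant
  'o' at position 2: vowel (running total: 1)
  'j' at position 3: consonant
  'd' at position 4: consonant
  'b' at position 5: consonant
  'g' at position 6: consonant
  'h' at position 7: consonant
  'n' at position 8: consonant
  'm' at position 9: consonant
Total vowels: 1

1


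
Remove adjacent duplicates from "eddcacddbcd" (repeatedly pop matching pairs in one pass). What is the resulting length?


Input: eddcacddbcd
Stack-based adjacent duplicate removal:
  Read 'e': push. Stack: e
  Read 'd': push. Stack: ed
  Read 'd': matches stack top 'd' => pop. Stack: e
  Read 'c': push. Stack: ec
  Read 'a': push. Stack: eca
  Read 'c': push. Stack: ecac
  Read 'd': push. Stack: ecacd
  Read 'd': matches stack top 'd' => pop. Stack: ecac
  Read 'b': push. Stack: ecacb
  Read 'c': push. Stack: ecacbc
  Read 'd': push. Stack: ecacbcd
Final stack: "ecacbcd" (length 7)

7


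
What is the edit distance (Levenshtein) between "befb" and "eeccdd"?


Computing edit distance: "befb" -> "eeccdd"
DP table:
           e    e    c    c    d    d
      0    1    2    3    4    5    6
  b   1    1    2    3    4    5    6
  e   2    1    1    2    3    4    5
  f   3    2    2    2    3    4    5
  b   4    3    3    3    3    4    5
Edit distance = dp[4][6] = 5

5


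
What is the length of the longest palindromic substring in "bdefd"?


Input: "bdefd"
Checking substrings for palindromes:
  No multi-char palindromic substrings found
Longest palindromic substring: "b" with length 1

1


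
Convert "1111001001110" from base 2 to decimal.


Input: "1111001001110" in base 2
Positional expansion:
  Digit '1' (value 1) x 2^12 = 4096
  Digit '1' (value 1) x 2^11 = 2048
  Digit '1' (value 1) x 2^10 = 1024
  Digit '1' (value 1) x 2^9 = 512
  Digit '0' (value 0) x 2^8 = 0
  Digit '0' (value 0) x 2^7 = 0
  Digit '1' (value 1) x 2^6 = 64
  Digit '0' (value 0) x 2^5 = 0
  Digit '0' (value 0) x 2^4 = 0
  Digit '1' (value 1) x 2^3 = 8
  Digit '1' (value 1) x 2^2 = 4
  Digit '1' (value 1) x 2^1 = 2
  Digit '0' (value 0) x 2^0 = 0
Sum = 7758

7758


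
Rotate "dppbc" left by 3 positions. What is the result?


Input: "dppbc", rotate left by 3
First 3 characters: "dpp"
Remaining characters: "bc"
Concatenate remaining + first: "bc" + "dpp" = "bcdpp"

bcdpp


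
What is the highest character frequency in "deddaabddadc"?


Input: deddaabddadc
Character counts:
  'a': 3
  'b': 1
  'c': 1
  'd': 6
  'e': 1
Maximum frequency: 6

6


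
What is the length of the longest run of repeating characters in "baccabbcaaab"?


Input: "baccabbcaaab"
Scanning for longest run:
  Position 1 ('a'): new char, reset run to 1
  Position 2 ('c'): new char, reset run to 1
  Position 3 ('c'): continues run of 'c', length=2
  Position 4 ('a'): new char, reset run to 1
  Position 5 ('b'): new char, reset run to 1
  Position 6 ('b'): continues run of 'b', length=2
  Position 7 ('c'): new char, reset run to 1
  Position 8 ('a'): new char, reset run to 1
  Position 9 ('a'): continues run of 'a', length=2
  Position 10 ('a'): continues run of 'a', length=3
  Position 11 ('b'): new char, reset run to 1
Longest run: 'a' with length 3

3


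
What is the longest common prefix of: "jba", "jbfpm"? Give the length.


Words: jba, jbfpm
  Position 0: all 'j' => match
  Position 1: all 'b' => match
  Position 2: ('a', 'f') => mismatch, stop
LCP = "jb" (length 2)

2


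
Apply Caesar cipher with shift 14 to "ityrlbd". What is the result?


Caesar cipher: shift "ityrlbd" by 14
  'i' (pos 8) + 14 = pos 22 = 'w'
  't' (pos 19) + 14 = pos 7 = 'h'
  'y' (pos 24) + 14 = pos 12 = 'm'
  'r' (pos 17) + 14 = pos 5 = 'f'
  'l' (pos 11) + 14 = pos 25 = 'z'
  'b' (pos 1) + 14 = pos 15 = 'p'
  'd' (pos 3) + 14 = pos 17 = 'r'
Result: whmfzpr

whmfzpr


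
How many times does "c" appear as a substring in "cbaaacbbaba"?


Searching for "c" in "cbaaacbbaba"
Scanning each position:
  Position 0: "c" => MATCH
  Position 1: "b" => no
  Position 2: "a" => no
  Position 3: "a" => no
  Position 4: "a" => no
  Position 5: "c" => MATCH
  Position 6: "b" => no
  Position 7: "b" => no
  Position 8: "a" => no
  Position 9: "b" => no
  Position 10: "a" => no
Total occurrences: 2

2


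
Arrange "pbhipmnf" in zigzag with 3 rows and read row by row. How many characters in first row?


Zigzag "pbhipmnf" into 3 rows:
Placing characters:
  'p' => row 0
  'b' => row 1
  'h' => row 2
  'i' => row 1
  'p' => row 0
  'm' => row 1
  'n' => row 2
  'f' => row 1
Rows:
  Row 0: "pp"
  Row 1: "bimf"
  Row 2: "hn"
First row length: 2

2
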